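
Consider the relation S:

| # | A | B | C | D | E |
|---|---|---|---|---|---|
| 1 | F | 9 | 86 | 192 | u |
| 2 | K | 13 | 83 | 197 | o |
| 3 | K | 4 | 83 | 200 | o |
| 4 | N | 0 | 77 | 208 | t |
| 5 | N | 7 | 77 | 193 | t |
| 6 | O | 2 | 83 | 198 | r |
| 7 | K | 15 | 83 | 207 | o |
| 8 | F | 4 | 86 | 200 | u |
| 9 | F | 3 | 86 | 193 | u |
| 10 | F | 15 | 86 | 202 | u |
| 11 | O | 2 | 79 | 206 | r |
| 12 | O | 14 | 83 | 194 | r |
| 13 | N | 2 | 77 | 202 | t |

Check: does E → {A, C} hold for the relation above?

E=u: rows 1, 8, 9, 10 → {A,C} = (F, 86), (F, 86), (F, 86), (F, 86) ✓
E=o: rows 2, 3, 7 → {A,C} = (K, 83), (K, 83), (K, 83) ✓
E=t: rows 4, 5, 13 → {A,C} = (N, 77), (N, 77), (N, 77) ✓
E=r: rows 6, 11, 12 → {A,C} takes values {(O, 83), (O, 79)} — violation
Two rows agree on E but differ on {A, C}, so E → {A, C} does not hold.

No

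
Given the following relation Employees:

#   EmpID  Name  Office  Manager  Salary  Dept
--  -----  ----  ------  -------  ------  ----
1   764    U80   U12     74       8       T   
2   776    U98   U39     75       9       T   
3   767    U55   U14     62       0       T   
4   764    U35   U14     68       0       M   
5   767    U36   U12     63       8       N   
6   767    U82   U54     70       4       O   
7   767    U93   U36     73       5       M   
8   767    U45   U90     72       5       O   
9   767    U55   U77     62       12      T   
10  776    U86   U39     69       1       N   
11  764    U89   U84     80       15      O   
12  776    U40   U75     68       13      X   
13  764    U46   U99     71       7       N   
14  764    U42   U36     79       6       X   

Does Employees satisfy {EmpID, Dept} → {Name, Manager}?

(EmpID=764, Dept=T): row 1 → {Name,Manager} = (U80, 74) ✓
(EmpID=776, Dept=T): row 2 → {Name,Manager} = (U98, 75) ✓
(EmpID=767, Dept=T): rows 3, 9 → {Name,Manager} = (U55, 62), (U55, 62) ✓
(EmpID=764, Dept=M): row 4 → {Name,Manager} = (U35, 68) ✓
(EmpID=767, Dept=N): row 5 → {Name,Manager} = (U36, 63) ✓
(EmpID=767, Dept=O): rows 6, 8 → {Name,Manager} takes values {(U82, 70), (U45, 72)} — violation
(EmpID=767, Dept=M): row 7 → {Name,Manager} = (U93, 73) ✓
(EmpID=776, Dept=N): row 10 → {Name,Manager} = (U86, 69) ✓
(EmpID=764, Dept=O): row 11 → {Name,Manager} = (U89, 80) ✓
(EmpID=776, Dept=X): row 12 → {Name,Manager} = (U40, 68) ✓
(EmpID=764, Dept=N): row 13 → {Name,Manager} = (U46, 71) ✓
(EmpID=764, Dept=X): row 14 → {Name,Manager} = (U42, 79) ✓
Two rows agree on {EmpID, Dept} but differ on {Name, Manager}, so {EmpID, Dept} → {Name, Manager} does not hold.

No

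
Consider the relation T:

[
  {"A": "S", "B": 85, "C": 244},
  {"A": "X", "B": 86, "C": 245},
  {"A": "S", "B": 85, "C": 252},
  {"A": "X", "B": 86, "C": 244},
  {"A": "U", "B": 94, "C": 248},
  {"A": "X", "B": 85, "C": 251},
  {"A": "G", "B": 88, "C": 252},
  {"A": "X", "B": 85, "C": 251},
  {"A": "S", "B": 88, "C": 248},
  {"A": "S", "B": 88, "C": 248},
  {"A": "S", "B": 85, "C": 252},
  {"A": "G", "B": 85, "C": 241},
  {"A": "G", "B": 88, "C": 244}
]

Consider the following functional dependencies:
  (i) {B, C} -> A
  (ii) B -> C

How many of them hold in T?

(i) {B, C} -> A: every LHS value maps to a single RHS value — holds.
(ii) B -> C: B=85: 6 rows → C takes values {244, 252, 251, 241} — violation; B=86: 2 rows → C takes values {245, 244} — violation; B=88: 4 rows → C takes values {252, 248, 244} — violation — fails.
1 of the 2 dependencies holds.

1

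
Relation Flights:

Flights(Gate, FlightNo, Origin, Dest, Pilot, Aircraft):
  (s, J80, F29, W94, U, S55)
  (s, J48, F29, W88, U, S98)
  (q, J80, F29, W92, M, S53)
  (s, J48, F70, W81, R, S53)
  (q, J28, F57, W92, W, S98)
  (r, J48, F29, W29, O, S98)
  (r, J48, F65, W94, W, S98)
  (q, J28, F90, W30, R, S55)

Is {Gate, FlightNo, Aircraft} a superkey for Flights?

Two distinct rows share (Gate=r, FlightNo=J48, Aircraft=S98), so {Gate, FlightNo, Aircraft} does not determine every attribute — not a superkey.

No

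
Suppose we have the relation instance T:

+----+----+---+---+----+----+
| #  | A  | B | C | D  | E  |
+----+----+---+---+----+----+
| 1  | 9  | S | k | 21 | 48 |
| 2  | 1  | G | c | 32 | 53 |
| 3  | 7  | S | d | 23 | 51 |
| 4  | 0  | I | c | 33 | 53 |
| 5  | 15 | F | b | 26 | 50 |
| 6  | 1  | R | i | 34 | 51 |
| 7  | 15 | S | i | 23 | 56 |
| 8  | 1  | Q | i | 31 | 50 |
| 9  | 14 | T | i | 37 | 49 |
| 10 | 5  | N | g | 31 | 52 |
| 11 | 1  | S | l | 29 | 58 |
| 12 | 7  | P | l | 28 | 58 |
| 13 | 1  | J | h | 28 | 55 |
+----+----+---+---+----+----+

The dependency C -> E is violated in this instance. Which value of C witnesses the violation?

C=k: row 1 → E = 48 ✓
C=c: rows 2, 4 → E = 53, 53 ✓
C=d: row 3 → E = 51 ✓
C=b: row 5 → E = 50 ✓
C=i: rows 6, 7, 8, 9 → E takes values {51, 56, 50, 49} — violation
C=g: row 10 → E = 52 ✓
C=l: rows 11, 12 → E = 58, 58 ✓
C=h: row 13 → E = 55 ✓
The only C value with inconsistent E is C=i.

i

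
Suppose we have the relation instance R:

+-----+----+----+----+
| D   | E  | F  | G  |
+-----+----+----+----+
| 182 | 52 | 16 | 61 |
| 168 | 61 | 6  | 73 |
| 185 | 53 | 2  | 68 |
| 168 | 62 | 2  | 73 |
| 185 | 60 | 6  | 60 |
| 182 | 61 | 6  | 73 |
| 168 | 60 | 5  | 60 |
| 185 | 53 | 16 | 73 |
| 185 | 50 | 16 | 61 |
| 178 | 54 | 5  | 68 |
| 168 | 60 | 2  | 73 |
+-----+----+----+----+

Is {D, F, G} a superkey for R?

No

Two distinct rows share (D=168, F=2, G=73), so {D, F, G} does not determine every attribute — not a superkey.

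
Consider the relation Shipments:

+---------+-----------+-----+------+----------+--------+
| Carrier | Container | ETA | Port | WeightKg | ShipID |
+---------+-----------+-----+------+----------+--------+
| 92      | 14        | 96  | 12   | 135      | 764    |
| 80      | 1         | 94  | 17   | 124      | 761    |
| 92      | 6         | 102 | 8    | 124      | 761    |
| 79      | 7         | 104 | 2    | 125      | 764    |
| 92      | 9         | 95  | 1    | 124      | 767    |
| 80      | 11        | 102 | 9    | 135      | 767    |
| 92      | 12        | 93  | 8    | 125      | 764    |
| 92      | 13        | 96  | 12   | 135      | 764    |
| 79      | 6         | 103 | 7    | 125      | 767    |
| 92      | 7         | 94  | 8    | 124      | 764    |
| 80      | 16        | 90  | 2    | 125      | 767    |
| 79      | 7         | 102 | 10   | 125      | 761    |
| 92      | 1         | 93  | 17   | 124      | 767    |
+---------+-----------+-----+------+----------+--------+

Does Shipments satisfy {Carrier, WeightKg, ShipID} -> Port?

No

(Carrier=92, WeightKg=135, ShipID=764): 2 rows → Port = 12, 12 ✓
(Carrier=80, WeightKg=124, ShipID=761): 1 row → Port = 17 ✓
(Carrier=92, WeightKg=124, ShipID=761): 1 row → Port = 8 ✓
(Carrier=79, WeightKg=125, ShipID=764): 1 row → Port = 2 ✓
(Carrier=92, WeightKg=124, ShipID=767): 2 rows → Port takes values {1, 17} — violation
(Carrier=80, WeightKg=135, ShipID=767): 1 row → Port = 9 ✓
(Carrier=92, WeightKg=125, ShipID=764): 1 row → Port = 8 ✓
(Carrier=79, WeightKg=125, ShipID=767): 1 row → Port = 7 ✓
(Carrier=92, WeightKg=124, ShipID=764): 1 row → Port = 8 ✓
(Carrier=80, WeightKg=125, ShipID=767): 1 row → Port = 2 ✓
(Carrier=79, WeightKg=125, ShipID=761): 1 row → Port = 10 ✓
Two rows agree on {Carrier, WeightKg, ShipID} but differ on Port, so {Carrier, WeightKg, ShipID} -> Port does not hold.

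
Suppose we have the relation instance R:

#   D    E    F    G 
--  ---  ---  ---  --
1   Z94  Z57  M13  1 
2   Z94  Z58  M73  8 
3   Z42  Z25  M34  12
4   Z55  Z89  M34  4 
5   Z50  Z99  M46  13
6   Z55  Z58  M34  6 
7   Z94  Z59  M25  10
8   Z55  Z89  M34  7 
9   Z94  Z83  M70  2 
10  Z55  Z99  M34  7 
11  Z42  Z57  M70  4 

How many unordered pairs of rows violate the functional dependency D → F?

7

D=Z94: violating pairs (1,2), (1,7), (1,9), (2,7), (2,9), (7,9) — 6 pairs.
D=Z42: violating pairs (3,11) — 1 pair.
D=Z55: all 4 rows agree on F — 0 pairs.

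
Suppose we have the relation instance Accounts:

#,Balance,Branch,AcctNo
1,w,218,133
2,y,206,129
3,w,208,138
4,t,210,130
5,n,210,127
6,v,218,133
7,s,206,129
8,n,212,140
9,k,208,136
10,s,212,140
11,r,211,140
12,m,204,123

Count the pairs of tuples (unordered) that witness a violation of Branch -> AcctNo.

2

Branch=218: all 2 rows agree on AcctNo — 0 pairs.
Branch=206: all 2 rows agree on AcctNo — 0 pairs.
Branch=208: violating pairs (3,9) — 1 pair.
Branch=210: violating pairs (4,5) — 1 pair.
Branch=212: all 2 rows agree on AcctNo — 0 pairs.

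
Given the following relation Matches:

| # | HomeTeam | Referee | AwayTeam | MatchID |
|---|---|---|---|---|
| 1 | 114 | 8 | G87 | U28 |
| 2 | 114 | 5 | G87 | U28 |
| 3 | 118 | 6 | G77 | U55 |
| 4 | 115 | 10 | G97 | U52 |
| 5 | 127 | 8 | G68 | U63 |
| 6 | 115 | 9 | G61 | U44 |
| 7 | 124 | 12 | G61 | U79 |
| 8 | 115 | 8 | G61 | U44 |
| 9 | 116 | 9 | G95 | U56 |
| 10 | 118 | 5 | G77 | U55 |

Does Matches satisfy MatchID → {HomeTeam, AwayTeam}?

MatchID=U28: rows 1, 2 → {HomeTeam,AwayTeam} = (114, G87), (114, G87) ✓
MatchID=U55: rows 3, 10 → {HomeTeam,AwayTeam} = (118, G77), (118, G77) ✓
MatchID=U52: row 4 → {HomeTeam,AwayTeam} = (115, G97) ✓
MatchID=U63: row 5 → {HomeTeam,AwayTeam} = (127, G68) ✓
MatchID=U44: rows 6, 8 → {HomeTeam,AwayTeam} = (115, G61), (115, G61) ✓
MatchID=U79: row 7 → {HomeTeam,AwayTeam} = (124, G61) ✓
MatchID=U56: row 9 → {HomeTeam,AwayTeam} = (116, G95) ✓
Every MatchID value is associated with a single {HomeTeam, AwayTeam} value, so MatchID → {HomeTeam, AwayTeam} holds.

Yes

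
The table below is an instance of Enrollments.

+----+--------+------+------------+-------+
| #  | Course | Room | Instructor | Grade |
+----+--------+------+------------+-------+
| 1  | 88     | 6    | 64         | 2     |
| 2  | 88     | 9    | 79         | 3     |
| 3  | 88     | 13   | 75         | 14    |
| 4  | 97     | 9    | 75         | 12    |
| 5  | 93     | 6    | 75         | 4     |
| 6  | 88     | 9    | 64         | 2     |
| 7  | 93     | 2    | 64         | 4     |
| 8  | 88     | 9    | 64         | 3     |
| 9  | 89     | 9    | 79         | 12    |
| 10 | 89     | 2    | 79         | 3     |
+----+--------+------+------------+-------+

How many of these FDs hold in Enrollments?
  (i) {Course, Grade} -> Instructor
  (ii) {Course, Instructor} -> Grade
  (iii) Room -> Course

0

(i) {Course, Grade} -> Instructor: (Course=88, Grade=3): rows 2, 8 → Instructor takes values {79, 64} — violation; (Course=93, Grade=4): rows 5, 7 → Instructor takes values {75, 64} — violation — fails.
(ii) {Course, Instructor} -> Grade: (Course=88, Instructor=64): rows 1, 6, 8 → Grade takes values {2, 3} — violation; (Course=89, Instructor=79): rows 9, 10 → Grade takes values {12, 3} — violation — fails.
(iii) Room -> Course: Room=6: rows 1, 5 → Course takes values {88, 93} — violation; Room=9: rows 2, 4, 6, 8, 9 → Course takes values {88, 97, 89} — violation; Room=2: rows 7, 10 → Course takes values {93, 89} — violation — fails.
None of the 3 dependencies hold.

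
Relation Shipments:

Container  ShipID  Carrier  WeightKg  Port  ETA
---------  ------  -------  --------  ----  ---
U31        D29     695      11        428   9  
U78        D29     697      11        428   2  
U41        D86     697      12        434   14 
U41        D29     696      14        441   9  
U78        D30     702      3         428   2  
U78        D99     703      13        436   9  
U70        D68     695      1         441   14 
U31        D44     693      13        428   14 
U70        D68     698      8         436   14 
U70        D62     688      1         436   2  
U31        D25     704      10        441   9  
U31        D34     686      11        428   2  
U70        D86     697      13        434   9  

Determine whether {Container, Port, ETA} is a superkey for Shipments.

No

Two distinct rows share (Container=U78, Port=428, ETA=2), so {Container, Port, ETA} does not determine every attribute — not a superkey.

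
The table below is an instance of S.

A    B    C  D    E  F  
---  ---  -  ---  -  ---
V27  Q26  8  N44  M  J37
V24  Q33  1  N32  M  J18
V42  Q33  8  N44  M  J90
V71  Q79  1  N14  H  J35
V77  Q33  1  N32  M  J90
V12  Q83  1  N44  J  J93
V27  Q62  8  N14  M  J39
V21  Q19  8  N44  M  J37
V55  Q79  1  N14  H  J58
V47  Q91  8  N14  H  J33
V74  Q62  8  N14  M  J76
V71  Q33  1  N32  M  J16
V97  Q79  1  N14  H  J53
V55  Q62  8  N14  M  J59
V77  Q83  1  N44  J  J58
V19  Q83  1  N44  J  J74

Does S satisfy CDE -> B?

(C=8, D=N44, E=M): 3 rows → B takes values {Q26, Q33, Q19} — violation
(C=1, D=N32, E=M): 3 rows → B = Q33, Q33, Q33 ✓
(C=1, D=N14, E=H): 3 rows → B = Q79, Q79, Q79 ✓
(C=1, D=N44, E=J): 3 rows → B = Q83, Q83, Q83 ✓
(C=8, D=N14, E=M): 3 rows → B = Q62, Q62, Q62 ✓
(C=8, D=N14, E=H): 1 row → B = Q91 ✓
Two rows agree on CDE but differ on B, so CDE -> B does not hold.

No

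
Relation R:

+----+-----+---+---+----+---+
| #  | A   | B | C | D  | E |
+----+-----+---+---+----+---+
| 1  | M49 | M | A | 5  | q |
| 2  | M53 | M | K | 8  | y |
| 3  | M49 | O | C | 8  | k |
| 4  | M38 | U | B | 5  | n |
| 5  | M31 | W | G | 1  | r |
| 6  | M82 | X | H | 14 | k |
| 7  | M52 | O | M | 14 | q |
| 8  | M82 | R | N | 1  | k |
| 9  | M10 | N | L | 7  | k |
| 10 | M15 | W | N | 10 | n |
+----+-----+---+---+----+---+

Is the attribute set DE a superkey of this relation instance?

All 10 rows have distinct DE values, so DE → (all attributes) holds and DE is a superkey.

Yes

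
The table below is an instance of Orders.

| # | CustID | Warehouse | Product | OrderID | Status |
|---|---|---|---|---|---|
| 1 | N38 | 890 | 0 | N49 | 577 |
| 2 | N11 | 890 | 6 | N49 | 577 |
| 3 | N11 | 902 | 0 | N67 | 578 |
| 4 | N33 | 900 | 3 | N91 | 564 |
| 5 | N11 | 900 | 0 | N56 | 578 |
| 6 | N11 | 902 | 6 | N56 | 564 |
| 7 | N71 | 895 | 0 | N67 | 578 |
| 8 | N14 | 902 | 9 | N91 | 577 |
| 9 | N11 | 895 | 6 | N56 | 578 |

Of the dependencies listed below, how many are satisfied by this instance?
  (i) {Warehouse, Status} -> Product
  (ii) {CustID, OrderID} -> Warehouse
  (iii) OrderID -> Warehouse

(i) {Warehouse, Status} -> Product: (Warehouse=890, Status=577): rows 1, 2 → Product takes values {0, 6} — violation; (Warehouse=895, Status=578): rows 7, 9 → Product takes values {0, 6} — violation — fails.
(ii) {CustID, OrderID} -> Warehouse: (CustID=N11, OrderID=N56): rows 5, 6, 9 → Warehouse takes values {900, 902, 895} — violation — fails.
(iii) OrderID -> Warehouse: OrderID=N67: rows 3, 7 → Warehouse takes values {902, 895} — violation; OrderID=N91: rows 4, 8 → Warehouse takes values {900, 902} — violation; OrderID=N56: rows 5, 6, 9 → Warehouse takes values {900, 902, 895} — violation — fails.
None of the 3 dependencies hold.

0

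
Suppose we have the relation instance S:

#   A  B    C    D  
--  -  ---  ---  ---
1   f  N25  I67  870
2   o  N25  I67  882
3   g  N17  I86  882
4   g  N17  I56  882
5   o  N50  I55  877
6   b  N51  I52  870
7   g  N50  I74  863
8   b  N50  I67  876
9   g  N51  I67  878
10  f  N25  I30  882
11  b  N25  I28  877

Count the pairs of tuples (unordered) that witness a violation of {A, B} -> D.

1

(A=f, B=N25): violating pairs (1,10) — 1 pair.
(A=g, B=N17): all 2 rows agree on D — 0 pairs.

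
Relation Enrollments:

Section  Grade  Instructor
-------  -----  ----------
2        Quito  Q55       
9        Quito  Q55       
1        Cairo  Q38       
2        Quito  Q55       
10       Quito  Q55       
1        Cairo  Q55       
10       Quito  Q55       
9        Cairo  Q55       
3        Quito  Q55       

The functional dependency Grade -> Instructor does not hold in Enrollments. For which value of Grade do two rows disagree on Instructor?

Grade=Quito: 6 rows → Instructor = Q55, Q55, Q55, Q55, Q55, Q55 ✓
Grade=Cairo: 3 rows → Instructor takes values {Q38, Q55} — violation
The only Grade value with inconsistent Instructor is Grade=Cairo.

Cairo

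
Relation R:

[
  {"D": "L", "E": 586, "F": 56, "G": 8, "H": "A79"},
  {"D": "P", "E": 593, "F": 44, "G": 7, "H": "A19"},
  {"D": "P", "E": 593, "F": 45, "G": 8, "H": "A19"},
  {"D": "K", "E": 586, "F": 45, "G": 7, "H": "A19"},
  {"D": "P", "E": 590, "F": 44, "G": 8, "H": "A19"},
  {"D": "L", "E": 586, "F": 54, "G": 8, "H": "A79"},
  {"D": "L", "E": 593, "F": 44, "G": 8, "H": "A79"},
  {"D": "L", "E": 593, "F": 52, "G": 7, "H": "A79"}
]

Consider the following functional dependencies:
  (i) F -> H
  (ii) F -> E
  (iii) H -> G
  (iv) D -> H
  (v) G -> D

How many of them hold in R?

(i) F -> H: F=44: 3 rows → H takes values {A19, A79} — violation — fails.
(ii) F -> E: F=44: 3 rows → E takes values {593, 590} — violation; F=45: 2 rows → E takes values {593, 586} — violation — fails.
(iii) H -> G: H=A79: 4 rows → G takes values {8, 7} — violation; H=A19: 4 rows → G takes values {7, 8} — violation — fails.
(iv) D -> H: every LHS value maps to a single RHS value — holds.
(v) G -> D: G=8: 5 rows → D takes values {L, P} — violation; G=7: 3 rows → D takes values {P, K, L} — violation — fails.
1 of the 5 dependencies holds.

1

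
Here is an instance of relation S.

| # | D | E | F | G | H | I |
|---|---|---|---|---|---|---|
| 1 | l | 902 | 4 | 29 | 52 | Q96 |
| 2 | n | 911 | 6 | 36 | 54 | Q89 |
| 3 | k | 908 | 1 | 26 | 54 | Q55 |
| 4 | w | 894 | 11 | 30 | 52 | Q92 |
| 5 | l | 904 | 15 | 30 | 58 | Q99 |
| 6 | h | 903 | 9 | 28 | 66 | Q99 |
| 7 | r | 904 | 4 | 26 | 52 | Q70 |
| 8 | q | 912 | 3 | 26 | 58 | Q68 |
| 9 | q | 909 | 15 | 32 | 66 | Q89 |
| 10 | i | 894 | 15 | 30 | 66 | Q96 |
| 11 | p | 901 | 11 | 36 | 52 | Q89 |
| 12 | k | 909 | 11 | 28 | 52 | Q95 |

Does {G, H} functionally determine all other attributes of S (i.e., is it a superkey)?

Yes

All 12 rows have distinct {G, H} values, so {G, H} → (all attributes) holds and {G, H} is a superkey.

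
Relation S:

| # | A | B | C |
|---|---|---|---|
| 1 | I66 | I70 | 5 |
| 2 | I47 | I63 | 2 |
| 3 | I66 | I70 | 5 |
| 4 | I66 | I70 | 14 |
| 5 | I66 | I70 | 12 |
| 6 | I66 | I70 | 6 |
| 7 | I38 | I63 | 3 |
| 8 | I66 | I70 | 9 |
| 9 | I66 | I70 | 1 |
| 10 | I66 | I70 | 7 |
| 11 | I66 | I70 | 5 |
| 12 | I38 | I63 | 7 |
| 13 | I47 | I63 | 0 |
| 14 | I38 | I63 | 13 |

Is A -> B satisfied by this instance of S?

A=I66: rows 1, 3, 4, 5, 6, 8, 9, 10, 11 → B = I70, I70, I70, I70, I70, I70, I70, I70, I70 ✓
A=I47: rows 2, 13 → B = I63, I63 ✓
A=I38: rows 7, 12, 14 → B = I63, I63, I63 ✓
Every A value is associated with a single B value, so A -> B holds.

Yes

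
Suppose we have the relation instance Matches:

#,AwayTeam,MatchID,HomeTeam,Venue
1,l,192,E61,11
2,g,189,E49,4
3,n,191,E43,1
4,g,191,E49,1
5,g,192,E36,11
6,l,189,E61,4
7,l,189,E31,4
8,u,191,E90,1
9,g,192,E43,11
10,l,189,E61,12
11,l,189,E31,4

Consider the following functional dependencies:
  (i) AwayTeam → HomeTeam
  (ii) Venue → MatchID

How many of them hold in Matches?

1

(i) AwayTeam → HomeTeam: AwayTeam=l: rows 1, 6, 7, 10, 11 → HomeTeam takes values {E61, E31} — violation; AwayTeam=g: rows 2, 4, 5, 9 → HomeTeam takes values {E49, E36, E43} — violation — fails.
(ii) Venue → MatchID: every LHS value maps to a single RHS value — holds.
1 of the 2 dependencies holds.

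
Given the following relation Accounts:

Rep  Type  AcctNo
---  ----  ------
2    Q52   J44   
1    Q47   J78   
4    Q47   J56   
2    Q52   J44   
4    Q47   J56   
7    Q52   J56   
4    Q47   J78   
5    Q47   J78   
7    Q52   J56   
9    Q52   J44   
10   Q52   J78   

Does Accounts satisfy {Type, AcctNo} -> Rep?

No

(Type=Q52, AcctNo=J44): 3 rows → Rep takes values {2, 9} — violation
(Type=Q47, AcctNo=J78): 3 rows → Rep takes values {1, 4, 5} — violation
(Type=Q47, AcctNo=J56): 2 rows → Rep = 4, 4 ✓
(Type=Q52, AcctNo=J56): 2 rows → Rep = 7, 7 ✓
(Type=Q52, AcctNo=J78): 1 row → Rep = 10 ✓
Two rows agree on {Type, AcctNo} but differ on Rep, so {Type, AcctNo} -> Rep does not hold.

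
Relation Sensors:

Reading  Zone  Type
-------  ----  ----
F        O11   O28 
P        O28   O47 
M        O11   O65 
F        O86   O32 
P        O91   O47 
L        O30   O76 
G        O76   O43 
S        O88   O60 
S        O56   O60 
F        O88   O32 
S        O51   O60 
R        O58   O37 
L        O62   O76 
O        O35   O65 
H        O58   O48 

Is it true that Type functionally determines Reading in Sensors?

Type=O28: 1 row → Reading = F ✓
Type=O47: 2 rows → Reading = P, P ✓
Type=O65: 2 rows → Reading takes values {M, O} — violation
Type=O32: 2 rows → Reading = F, F ✓
Type=O76: 2 rows → Reading = L, L ✓
Type=O43: 1 row → Reading = G ✓
Type=O60: 3 rows → Reading = S, S, S ✓
Type=O37: 1 row → Reading = R ✓
Type=O48: 1 row → Reading = H ✓
Two rows agree on Type but differ on Reading, so Type -> Reading does not hold.

No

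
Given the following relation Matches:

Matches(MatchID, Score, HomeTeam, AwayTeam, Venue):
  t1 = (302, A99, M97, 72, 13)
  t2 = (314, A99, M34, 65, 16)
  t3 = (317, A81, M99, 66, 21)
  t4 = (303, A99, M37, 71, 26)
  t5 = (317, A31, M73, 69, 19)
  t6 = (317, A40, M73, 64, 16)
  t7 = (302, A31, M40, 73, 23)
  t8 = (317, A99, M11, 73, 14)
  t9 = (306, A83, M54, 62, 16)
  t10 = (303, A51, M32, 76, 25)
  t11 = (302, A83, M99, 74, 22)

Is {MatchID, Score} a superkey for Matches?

All 11 rows have distinct {MatchID, Score} values, so {MatchID, Score} → (all attributes) holds and {MatchID, Score} is a superkey.

Yes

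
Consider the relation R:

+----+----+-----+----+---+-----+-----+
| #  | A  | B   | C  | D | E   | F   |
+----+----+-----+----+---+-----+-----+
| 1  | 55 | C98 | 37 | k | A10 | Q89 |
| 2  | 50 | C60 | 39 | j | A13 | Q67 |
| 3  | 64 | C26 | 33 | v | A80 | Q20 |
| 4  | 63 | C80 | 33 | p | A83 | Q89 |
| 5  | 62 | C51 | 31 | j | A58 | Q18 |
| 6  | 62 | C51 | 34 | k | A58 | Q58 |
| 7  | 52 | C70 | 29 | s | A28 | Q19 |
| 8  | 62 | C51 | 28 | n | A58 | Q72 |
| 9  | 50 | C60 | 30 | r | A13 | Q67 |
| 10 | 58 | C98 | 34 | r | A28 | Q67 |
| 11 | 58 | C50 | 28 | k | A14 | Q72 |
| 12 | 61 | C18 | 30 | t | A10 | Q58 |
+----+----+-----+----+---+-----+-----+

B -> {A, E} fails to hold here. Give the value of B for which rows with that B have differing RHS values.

C98

B=C98: rows 1, 10 → {A,E} takes values {(55, A10), (58, A28)} — violation
B=C60: rows 2, 9 → {A,E} = (50, A13), (50, A13) ✓
B=C26: row 3 → {A,E} = (64, A80) ✓
B=C80: row 4 → {A,E} = (63, A83) ✓
B=C51: rows 5, 6, 8 → {A,E} = (62, A58), (62, A58), (62, A58) ✓
B=C70: row 7 → {A,E} = (52, A28) ✓
B=C50: row 11 → {A,E} = (58, A14) ✓
B=C18: row 12 → {A,E} = (61, A10) ✓
The only B value with inconsistent RHS is B=C98.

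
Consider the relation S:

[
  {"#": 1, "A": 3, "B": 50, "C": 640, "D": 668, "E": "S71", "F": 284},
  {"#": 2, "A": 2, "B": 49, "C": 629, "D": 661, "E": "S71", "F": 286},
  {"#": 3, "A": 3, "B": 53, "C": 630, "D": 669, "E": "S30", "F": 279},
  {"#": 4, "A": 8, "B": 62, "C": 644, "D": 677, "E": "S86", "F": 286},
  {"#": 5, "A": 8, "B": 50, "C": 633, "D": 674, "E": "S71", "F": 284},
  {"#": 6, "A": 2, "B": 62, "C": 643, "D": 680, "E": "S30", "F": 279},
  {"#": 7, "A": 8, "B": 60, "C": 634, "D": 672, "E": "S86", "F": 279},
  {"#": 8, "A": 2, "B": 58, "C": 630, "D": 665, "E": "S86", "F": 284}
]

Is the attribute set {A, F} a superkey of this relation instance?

All 8 rows have distinct {A, F} values, so {A, F} → (all attributes) holds and {A, F} is a superkey.

Yes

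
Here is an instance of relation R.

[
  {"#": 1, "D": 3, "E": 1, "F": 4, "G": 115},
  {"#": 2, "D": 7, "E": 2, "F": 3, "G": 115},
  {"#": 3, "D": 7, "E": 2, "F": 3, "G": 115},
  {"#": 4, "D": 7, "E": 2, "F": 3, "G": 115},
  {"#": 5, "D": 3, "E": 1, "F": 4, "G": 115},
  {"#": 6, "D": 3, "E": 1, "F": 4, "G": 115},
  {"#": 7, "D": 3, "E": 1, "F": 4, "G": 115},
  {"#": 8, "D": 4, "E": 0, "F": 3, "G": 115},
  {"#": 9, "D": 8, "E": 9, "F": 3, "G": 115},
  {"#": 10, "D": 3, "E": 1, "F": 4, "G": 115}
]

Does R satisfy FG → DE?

(F=4, G=115): rows 1, 5, 6, 7, 10 → {D,E} = (3, 1), (3, 1), (3, 1), (3, 1), (3, 1) ✓
(F=3, G=115): rows 2, 3, 4, 8, 9 → {D,E} takes values {(7, 2), (4, 0), (8, 9)} — violation
Two rows agree on FG but differ on DE, so FG → DE does not hold.

No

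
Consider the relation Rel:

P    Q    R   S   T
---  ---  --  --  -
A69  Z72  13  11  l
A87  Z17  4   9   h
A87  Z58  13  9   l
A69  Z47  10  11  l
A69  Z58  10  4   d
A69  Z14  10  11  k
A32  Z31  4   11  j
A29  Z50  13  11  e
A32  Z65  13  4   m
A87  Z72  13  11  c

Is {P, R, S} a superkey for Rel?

No

Two distinct rows share (P=A69, R=10, S=11), so {P, R, S} does not determine every attribute — not a superkey.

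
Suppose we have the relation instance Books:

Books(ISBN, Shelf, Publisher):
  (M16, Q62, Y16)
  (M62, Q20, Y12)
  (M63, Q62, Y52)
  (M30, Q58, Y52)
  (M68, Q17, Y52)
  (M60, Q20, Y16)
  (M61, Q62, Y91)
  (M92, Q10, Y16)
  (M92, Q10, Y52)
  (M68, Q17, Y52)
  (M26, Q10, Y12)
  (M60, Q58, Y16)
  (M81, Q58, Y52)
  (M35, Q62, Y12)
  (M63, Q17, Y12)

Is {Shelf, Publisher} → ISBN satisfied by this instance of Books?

No

(Shelf=Q62, Publisher=Y16): 1 row → ISBN = M16 ✓
(Shelf=Q20, Publisher=Y12): 1 row → ISBN = M62 ✓
(Shelf=Q62, Publisher=Y52): 1 row → ISBN = M63 ✓
(Shelf=Q58, Publisher=Y52): 2 rows → ISBN takes values {M30, M81} — violation
(Shelf=Q17, Publisher=Y52): 2 rows → ISBN = M68, M68 ✓
(Shelf=Q20, Publisher=Y16): 1 row → ISBN = M60 ✓
(Shelf=Q62, Publisher=Y91): 1 row → ISBN = M61 ✓
(Shelf=Q10, Publisher=Y16): 1 row → ISBN = M92 ✓
(Shelf=Q10, Publisher=Y52): 1 row → ISBN = M92 ✓
(Shelf=Q10, Publisher=Y12): 1 row → ISBN = M26 ✓
(Shelf=Q58, Publisher=Y16): 1 row → ISBN = M60 ✓
(Shelf=Q62, Publisher=Y12): 1 row → ISBN = M35 ✓
(Shelf=Q17, Publisher=Y12): 1 row → ISBN = M63 ✓
Two rows agree on {Shelf, Publisher} but differ on ISBN, so {Shelf, Publisher} → ISBN does not hold.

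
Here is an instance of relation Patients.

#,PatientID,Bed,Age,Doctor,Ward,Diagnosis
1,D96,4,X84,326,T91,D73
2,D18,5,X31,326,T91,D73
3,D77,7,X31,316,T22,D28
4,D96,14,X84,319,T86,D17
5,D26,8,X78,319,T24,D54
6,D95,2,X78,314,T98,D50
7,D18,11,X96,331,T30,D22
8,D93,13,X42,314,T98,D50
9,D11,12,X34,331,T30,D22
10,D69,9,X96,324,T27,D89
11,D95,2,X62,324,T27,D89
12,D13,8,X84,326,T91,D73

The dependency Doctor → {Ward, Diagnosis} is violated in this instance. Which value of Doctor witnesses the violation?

319

Doctor=326: rows 1, 2, 12 → {Ward,Diagnosis} = (T91, D73), (T91, D73), (T91, D73) ✓
Doctor=316: row 3 → {Ward,Diagnosis} = (T22, D28) ✓
Doctor=319: rows 4, 5 → {Ward,Diagnosis} takes values {(T86, D17), (T24, D54)} — violation
Doctor=314: rows 6, 8 → {Ward,Diagnosis} = (T98, D50), (T98, D50) ✓
Doctor=331: rows 7, 9 → {Ward,Diagnosis} = (T30, D22), (T30, D22) ✓
Doctor=324: rows 10, 11 → {Ward,Diagnosis} = (T27, D89), (T27, D89) ✓
The only Doctor value with inconsistent RHS is Doctor=319.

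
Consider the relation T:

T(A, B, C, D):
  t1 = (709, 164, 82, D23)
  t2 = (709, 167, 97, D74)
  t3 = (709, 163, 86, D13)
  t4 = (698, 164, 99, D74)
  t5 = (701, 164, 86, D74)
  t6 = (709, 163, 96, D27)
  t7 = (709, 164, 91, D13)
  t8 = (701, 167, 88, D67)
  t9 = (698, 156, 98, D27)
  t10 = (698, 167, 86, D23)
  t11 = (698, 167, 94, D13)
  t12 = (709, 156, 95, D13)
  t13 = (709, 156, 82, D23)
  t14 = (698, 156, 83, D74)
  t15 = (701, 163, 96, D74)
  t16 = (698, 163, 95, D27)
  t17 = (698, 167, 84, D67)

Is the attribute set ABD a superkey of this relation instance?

Yes

All 17 rows have distinct ABD values, so ABD → (all attributes) holds and ABD is a superkey.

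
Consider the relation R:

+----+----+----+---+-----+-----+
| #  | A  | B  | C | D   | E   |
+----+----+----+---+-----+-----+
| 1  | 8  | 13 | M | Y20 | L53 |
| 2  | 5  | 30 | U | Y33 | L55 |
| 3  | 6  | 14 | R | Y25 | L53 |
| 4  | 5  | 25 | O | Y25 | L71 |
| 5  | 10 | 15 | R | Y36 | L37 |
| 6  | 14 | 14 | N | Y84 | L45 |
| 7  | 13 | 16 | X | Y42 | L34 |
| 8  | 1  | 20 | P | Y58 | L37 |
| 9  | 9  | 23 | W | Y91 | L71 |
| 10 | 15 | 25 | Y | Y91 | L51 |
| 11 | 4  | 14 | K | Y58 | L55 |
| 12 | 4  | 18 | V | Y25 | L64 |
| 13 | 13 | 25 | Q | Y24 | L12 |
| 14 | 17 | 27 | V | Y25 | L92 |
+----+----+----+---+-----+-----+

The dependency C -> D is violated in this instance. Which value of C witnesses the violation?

R

C=M: row 1 → D = Y20 ✓
C=U: row 2 → D = Y33 ✓
C=R: rows 3, 5 → D takes values {Y25, Y36} — violation
C=O: row 4 → D = Y25 ✓
C=N: row 6 → D = Y84 ✓
C=X: row 7 → D = Y42 ✓
C=P: row 8 → D = Y58 ✓
C=W: row 9 → D = Y91 ✓
C=Y: row 10 → D = Y91 ✓
C=K: row 11 → D = Y58 ✓
C=V: rows 12, 14 → D = Y25, Y25 ✓
C=Q: row 13 → D = Y24 ✓
The only C value with inconsistent D is C=R.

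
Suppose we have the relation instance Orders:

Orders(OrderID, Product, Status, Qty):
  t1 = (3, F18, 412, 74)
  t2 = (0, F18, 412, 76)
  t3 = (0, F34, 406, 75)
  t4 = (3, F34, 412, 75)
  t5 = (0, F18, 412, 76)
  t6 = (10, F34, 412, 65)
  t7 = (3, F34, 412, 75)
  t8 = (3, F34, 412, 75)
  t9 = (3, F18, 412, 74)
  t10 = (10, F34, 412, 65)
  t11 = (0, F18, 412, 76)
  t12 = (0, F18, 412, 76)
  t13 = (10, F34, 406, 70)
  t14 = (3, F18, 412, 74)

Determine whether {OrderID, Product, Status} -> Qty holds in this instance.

(OrderID=3, Product=F18, Status=412): rows 1, 9, 14 → Qty = 74, 74, 74 ✓
(OrderID=0, Product=F18, Status=412): rows 2, 5, 11, 12 → Qty = 76, 76, 76, 76 ✓
(OrderID=0, Product=F34, Status=406): row 3 → Qty = 75 ✓
(OrderID=3, Product=F34, Status=412): rows 4, 7, 8 → Qty = 75, 75, 75 ✓
(OrderID=10, Product=F34, Status=412): rows 6, 10 → Qty = 65, 65 ✓
(OrderID=10, Product=F34, Status=406): row 13 → Qty = 70 ✓
Every {OrderID, Product, Status} value is associated with a single Qty value, so {OrderID, Product, Status} -> Qty holds.

Yes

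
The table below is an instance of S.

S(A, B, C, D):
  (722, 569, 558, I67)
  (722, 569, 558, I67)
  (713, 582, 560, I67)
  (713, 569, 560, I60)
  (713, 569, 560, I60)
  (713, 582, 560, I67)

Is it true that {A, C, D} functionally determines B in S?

(A=722, C=558, D=I67): 2 rows → B = 569, 569 ✓
(A=713, C=560, D=I67): 2 rows → B = 582, 582 ✓
(A=713, C=560, D=I60): 2 rows → B = 569, 569 ✓
Every {A, C, D} value is associated with a single B value, so {A, C, D} -> B holds.

Yes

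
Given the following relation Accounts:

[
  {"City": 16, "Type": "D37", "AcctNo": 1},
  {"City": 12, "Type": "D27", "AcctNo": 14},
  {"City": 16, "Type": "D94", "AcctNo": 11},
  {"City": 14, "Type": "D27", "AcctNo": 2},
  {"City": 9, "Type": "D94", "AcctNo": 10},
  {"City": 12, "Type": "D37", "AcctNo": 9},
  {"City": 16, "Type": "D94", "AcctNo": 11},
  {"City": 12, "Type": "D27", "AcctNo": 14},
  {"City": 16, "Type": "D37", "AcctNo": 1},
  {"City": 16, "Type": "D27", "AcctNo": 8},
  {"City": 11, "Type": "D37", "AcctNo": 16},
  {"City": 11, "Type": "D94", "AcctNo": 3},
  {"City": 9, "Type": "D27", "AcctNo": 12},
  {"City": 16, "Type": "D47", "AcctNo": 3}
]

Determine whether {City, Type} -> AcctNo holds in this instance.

(City=16, Type=D37): 2 rows → AcctNo = 1, 1 ✓
(City=12, Type=D27): 2 rows → AcctNo = 14, 14 ✓
(City=16, Type=D94): 2 rows → AcctNo = 11, 11 ✓
(City=14, Type=D27): 1 row → AcctNo = 2 ✓
(City=9, Type=D94): 1 row → AcctNo = 10 ✓
(City=12, Type=D37): 1 row → AcctNo = 9 ✓
(City=16, Type=D27): 1 row → AcctNo = 8 ✓
(City=11, Type=D37): 1 row → AcctNo = 16 ✓
(City=11, Type=D94): 1 row → AcctNo = 3 ✓
(City=9, Type=D27): 1 row → AcctNo = 12 ✓
(City=16, Type=D47): 1 row → AcctNo = 3 ✓
Every {City, Type} value is associated with a single AcctNo value, so {City, Type} -> AcctNo holds.

Yes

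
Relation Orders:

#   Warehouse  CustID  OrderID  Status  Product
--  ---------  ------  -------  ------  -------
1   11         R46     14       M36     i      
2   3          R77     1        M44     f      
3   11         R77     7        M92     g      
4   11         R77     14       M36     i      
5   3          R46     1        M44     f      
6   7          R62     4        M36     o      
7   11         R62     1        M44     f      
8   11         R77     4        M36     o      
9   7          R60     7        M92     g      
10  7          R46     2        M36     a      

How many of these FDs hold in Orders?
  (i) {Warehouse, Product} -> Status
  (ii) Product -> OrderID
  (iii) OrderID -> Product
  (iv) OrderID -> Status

4

(i) {Warehouse, Product} -> Status: every LHS value maps to a single RHS value — holds.
(ii) Product -> OrderID: every LHS value maps to a single RHS value — holds.
(iii) OrderID -> Product: every LHS value maps to a single RHS value — holds.
(iv) OrderID -> Status: every LHS value maps to a single RHS value — holds.
4 of the 4 dependencies hold.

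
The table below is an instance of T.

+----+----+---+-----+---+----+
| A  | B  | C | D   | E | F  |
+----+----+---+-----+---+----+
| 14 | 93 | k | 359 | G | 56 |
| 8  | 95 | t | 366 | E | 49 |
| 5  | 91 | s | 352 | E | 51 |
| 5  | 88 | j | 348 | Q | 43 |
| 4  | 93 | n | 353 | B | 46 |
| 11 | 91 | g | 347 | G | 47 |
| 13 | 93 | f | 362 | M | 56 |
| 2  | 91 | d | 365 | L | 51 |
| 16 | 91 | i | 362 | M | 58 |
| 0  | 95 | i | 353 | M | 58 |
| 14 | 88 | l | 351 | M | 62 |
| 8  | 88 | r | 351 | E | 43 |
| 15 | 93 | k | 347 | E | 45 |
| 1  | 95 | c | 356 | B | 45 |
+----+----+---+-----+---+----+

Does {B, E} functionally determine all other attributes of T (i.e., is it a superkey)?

Yes

All 14 rows have distinct {B, E} values, so {B, E} → (all attributes) holds and {B, E} is a superkey.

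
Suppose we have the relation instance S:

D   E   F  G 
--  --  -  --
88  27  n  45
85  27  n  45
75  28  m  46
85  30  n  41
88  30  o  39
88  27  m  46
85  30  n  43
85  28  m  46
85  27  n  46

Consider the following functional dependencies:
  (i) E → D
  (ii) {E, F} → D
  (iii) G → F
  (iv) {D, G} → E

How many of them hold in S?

0

(i) E → D: E=27: 4 rows → D takes values {88, 85} — violation; E=28: 2 rows → D takes values {75, 85} — violation; E=30: 3 rows → D takes values {85, 88} — violation — fails.
(ii) {E, F} → D: (E=27, F=n): 3 rows → D takes values {88, 85} — violation; (E=28, F=m): 2 rows → D takes values {75, 85} — violation — fails.
(iii) G → F: G=46: 4 rows → F takes values {m, n} — violation — fails.
(iv) {D, G} → E: (D=85, G=46): 2 rows → E takes values {28, 27} — violation — fails.
None of the 4 dependencies hold.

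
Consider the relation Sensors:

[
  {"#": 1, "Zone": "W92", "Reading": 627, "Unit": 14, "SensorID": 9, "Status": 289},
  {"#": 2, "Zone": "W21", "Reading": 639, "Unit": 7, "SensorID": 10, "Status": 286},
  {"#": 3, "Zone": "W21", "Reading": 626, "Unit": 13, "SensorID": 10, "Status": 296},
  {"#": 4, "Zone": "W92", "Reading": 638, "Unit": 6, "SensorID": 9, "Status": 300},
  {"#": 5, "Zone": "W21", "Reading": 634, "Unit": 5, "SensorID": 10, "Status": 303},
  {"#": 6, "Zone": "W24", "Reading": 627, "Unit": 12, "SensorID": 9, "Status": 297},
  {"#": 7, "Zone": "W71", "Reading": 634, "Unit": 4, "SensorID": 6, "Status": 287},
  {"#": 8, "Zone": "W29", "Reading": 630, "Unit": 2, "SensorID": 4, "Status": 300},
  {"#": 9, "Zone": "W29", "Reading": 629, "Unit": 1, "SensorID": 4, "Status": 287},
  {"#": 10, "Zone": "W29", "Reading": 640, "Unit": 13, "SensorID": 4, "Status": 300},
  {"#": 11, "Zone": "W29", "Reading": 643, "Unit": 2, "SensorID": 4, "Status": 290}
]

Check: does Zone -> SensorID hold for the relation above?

Zone=W92: rows 1, 4 → SensorID = 9, 9 ✓
Zone=W21: rows 2, 3, 5 → SensorID = 10, 10, 10 ✓
Zone=W24: row 6 → SensorID = 9 ✓
Zone=W71: row 7 → SensorID = 6 ✓
Zone=W29: rows 8, 9, 10, 11 → SensorID = 4, 4, 4, 4 ✓
Every Zone value is associated with a single SensorID value, so Zone -> SensorID holds.

Yes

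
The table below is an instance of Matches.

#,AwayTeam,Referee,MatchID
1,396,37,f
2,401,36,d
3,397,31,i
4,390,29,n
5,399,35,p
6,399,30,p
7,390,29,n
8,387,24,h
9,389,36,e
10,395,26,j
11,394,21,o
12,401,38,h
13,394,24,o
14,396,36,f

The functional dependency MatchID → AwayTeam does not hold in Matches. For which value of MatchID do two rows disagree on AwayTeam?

h

MatchID=f: rows 1, 14 → AwayTeam = 396, 396 ✓
MatchID=d: row 2 → AwayTeam = 401 ✓
MatchID=i: row 3 → AwayTeam = 397 ✓
MatchID=n: rows 4, 7 → AwayTeam = 390, 390 ✓
MatchID=p: rows 5, 6 → AwayTeam = 399, 399 ✓
MatchID=h: rows 8, 12 → AwayTeam takes values {387, 401} — violation
MatchID=e: row 9 → AwayTeam = 389 ✓
MatchID=j: row 10 → AwayTeam = 395 ✓
MatchID=o: rows 11, 13 → AwayTeam = 394, 394 ✓
The only MatchID value with inconsistent AwayTeam is MatchID=h.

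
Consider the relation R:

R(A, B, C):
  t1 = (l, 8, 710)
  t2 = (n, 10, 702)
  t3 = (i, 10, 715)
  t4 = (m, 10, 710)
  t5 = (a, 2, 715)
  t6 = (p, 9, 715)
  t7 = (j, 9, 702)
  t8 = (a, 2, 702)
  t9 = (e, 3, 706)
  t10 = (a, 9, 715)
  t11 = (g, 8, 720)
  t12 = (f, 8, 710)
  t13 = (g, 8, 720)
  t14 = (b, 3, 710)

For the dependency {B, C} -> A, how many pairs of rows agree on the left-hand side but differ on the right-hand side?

(B=8, C=710): violating pairs (1,12) — 1 pair.
(B=9, C=715): violating pairs (6,10) — 1 pair.
(B=8, C=720): all 2 rows agree on A — 0 pairs.

2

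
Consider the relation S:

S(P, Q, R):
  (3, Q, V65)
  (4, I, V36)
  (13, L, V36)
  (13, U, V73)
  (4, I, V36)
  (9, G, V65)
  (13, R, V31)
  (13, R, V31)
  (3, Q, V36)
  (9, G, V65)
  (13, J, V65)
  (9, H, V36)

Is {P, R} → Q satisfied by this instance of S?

Yes

(P=3, R=V65): 1 row → Q = Q ✓
(P=4, R=V36): 2 rows → Q = I, I ✓
(P=13, R=V36): 1 row → Q = L ✓
(P=13, R=V73): 1 row → Q = U ✓
(P=9, R=V65): 2 rows → Q = G, G ✓
(P=13, R=V31): 2 rows → Q = R, R ✓
(P=3, R=V36): 1 row → Q = Q ✓
(P=13, R=V65): 1 row → Q = J ✓
(P=9, R=V36): 1 row → Q = H ✓
Every {P, R} value is associated with a single Q value, so {P, R} → Q holds.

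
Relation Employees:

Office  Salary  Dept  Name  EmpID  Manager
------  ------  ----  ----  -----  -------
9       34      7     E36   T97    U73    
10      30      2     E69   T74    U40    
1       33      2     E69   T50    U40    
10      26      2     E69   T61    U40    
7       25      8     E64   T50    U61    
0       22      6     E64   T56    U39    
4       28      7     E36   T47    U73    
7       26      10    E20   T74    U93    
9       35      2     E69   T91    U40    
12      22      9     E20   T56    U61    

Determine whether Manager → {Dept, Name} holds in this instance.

No

Manager=U73: 2 rows → {Dept,Name} = (7, E36), (7, E36) ✓
Manager=U40: 4 rows → {Dept,Name} = (2, E69), (2, E69), (2, E69), (2, E69) ✓
Manager=U61: 2 rows → {Dept,Name} takes values {(8, E64), (9, E20)} — violation
Manager=U39: 1 row → {Dept,Name} = (6, E64) ✓
Manager=U93: 1 row → {Dept,Name} = (10, E20) ✓
Two rows agree on Manager but differ on {Dept, Name}, so Manager → {Dept, Name} does not hold.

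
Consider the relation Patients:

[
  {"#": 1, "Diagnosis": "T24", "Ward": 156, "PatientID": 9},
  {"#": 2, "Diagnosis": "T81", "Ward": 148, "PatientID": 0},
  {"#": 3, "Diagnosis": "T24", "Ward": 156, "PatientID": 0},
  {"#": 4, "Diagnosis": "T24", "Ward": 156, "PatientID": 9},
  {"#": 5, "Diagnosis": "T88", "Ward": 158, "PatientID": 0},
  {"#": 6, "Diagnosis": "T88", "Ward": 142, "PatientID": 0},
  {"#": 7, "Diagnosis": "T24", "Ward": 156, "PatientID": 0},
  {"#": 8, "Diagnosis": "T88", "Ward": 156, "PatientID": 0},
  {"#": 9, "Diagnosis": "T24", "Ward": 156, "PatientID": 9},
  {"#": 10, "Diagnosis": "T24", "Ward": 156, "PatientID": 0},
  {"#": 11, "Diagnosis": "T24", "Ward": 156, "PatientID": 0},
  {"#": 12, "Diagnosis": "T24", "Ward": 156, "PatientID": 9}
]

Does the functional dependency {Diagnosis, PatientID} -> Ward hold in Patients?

No

(Diagnosis=T24, PatientID=9): rows 1, 4, 9, 12 → Ward = 156, 156, 156, 156 ✓
(Diagnosis=T81, PatientID=0): row 2 → Ward = 148 ✓
(Diagnosis=T24, PatientID=0): rows 3, 7, 10, 11 → Ward = 156, 156, 156, 156 ✓
(Diagnosis=T88, PatientID=0): rows 5, 6, 8 → Ward takes values {158, 142, 156} — violation
Two rows agree on {Diagnosis, PatientID} but differ on Ward, so {Diagnosis, PatientID} -> Ward does not hold.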